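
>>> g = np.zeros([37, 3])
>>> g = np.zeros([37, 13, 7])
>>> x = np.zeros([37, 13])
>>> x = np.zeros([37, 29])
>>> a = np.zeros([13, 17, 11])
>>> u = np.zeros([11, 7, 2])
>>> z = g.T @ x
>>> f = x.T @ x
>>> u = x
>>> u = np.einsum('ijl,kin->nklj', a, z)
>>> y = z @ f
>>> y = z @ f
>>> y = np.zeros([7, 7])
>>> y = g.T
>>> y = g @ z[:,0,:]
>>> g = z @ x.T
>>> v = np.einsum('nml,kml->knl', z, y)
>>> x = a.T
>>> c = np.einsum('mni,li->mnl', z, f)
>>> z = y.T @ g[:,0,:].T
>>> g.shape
(7, 13, 37)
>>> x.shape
(11, 17, 13)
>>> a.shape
(13, 17, 11)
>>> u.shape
(29, 7, 11, 17)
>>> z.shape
(29, 13, 7)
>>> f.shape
(29, 29)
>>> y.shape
(37, 13, 29)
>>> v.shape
(37, 7, 29)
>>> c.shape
(7, 13, 29)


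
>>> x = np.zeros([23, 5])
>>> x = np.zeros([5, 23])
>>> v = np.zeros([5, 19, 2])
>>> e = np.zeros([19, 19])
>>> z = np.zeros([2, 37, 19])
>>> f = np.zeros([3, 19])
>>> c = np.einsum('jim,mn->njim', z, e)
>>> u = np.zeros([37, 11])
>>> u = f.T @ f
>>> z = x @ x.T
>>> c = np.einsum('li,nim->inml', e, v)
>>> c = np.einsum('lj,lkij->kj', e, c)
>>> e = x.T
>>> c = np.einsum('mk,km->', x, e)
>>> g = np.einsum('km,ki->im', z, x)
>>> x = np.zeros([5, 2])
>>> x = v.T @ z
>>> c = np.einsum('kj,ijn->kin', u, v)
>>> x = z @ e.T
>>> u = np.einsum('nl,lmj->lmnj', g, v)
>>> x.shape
(5, 23)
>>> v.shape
(5, 19, 2)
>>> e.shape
(23, 5)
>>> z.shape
(5, 5)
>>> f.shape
(3, 19)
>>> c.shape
(19, 5, 2)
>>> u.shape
(5, 19, 23, 2)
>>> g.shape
(23, 5)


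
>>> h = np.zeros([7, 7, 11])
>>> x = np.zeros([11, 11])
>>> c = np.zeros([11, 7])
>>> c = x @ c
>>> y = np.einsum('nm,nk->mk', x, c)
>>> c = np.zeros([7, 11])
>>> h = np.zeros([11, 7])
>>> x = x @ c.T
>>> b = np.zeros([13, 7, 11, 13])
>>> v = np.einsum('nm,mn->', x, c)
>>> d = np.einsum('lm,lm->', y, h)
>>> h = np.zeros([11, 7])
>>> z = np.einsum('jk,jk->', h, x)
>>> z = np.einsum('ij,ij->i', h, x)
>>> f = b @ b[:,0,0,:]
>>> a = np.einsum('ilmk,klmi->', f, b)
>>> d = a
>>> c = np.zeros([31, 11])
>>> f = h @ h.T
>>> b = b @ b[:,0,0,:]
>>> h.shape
(11, 7)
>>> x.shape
(11, 7)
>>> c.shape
(31, 11)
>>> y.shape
(11, 7)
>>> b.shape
(13, 7, 11, 13)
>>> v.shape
()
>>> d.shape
()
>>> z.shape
(11,)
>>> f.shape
(11, 11)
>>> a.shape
()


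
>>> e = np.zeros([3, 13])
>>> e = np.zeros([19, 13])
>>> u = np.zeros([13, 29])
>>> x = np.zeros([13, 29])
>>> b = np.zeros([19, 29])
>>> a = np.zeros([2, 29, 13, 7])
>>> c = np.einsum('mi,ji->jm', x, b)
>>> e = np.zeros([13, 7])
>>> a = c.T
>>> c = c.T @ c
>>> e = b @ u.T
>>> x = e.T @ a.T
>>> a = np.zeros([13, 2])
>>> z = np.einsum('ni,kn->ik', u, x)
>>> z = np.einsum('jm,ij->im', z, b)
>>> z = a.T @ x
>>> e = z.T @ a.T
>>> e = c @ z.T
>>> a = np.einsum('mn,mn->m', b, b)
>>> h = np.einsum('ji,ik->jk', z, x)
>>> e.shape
(13, 2)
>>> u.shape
(13, 29)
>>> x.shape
(13, 13)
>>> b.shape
(19, 29)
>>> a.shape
(19,)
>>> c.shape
(13, 13)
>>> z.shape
(2, 13)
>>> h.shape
(2, 13)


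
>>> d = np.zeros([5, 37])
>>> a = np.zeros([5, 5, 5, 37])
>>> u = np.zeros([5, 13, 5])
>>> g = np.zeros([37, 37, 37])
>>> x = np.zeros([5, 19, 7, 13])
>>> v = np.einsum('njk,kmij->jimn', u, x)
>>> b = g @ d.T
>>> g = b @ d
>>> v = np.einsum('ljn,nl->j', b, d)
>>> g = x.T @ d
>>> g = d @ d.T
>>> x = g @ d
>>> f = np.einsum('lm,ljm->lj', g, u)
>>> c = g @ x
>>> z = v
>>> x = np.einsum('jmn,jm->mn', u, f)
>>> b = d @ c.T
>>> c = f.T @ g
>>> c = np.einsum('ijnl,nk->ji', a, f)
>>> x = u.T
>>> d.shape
(5, 37)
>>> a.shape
(5, 5, 5, 37)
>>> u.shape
(5, 13, 5)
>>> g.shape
(5, 5)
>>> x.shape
(5, 13, 5)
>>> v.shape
(37,)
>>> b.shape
(5, 5)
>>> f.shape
(5, 13)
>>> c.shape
(5, 5)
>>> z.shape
(37,)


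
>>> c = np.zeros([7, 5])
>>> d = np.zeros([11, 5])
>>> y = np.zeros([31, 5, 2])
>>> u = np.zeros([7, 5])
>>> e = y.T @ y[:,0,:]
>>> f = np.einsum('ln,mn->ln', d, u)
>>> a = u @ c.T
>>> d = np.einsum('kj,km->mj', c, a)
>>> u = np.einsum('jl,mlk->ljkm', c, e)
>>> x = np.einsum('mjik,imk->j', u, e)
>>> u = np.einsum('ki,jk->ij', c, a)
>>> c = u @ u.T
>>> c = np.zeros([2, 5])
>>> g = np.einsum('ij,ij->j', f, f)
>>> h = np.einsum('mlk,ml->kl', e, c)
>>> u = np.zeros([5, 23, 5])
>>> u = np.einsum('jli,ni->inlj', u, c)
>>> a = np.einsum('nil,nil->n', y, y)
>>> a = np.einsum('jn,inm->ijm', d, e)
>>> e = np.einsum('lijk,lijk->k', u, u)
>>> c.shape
(2, 5)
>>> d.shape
(7, 5)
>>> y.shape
(31, 5, 2)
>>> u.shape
(5, 2, 23, 5)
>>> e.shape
(5,)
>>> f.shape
(11, 5)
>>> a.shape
(2, 7, 2)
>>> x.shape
(7,)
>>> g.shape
(5,)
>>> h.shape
(2, 5)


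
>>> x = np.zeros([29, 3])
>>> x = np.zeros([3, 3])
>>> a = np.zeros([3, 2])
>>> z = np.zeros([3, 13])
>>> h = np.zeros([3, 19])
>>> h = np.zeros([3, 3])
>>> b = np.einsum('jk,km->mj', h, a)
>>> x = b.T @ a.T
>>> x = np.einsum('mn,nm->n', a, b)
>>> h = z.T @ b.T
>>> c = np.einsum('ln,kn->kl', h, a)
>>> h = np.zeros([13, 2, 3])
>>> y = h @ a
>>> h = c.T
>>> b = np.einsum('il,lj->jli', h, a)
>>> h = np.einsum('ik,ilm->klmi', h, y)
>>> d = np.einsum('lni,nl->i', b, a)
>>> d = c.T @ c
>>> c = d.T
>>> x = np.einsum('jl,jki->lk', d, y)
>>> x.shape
(13, 2)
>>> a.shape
(3, 2)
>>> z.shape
(3, 13)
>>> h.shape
(3, 2, 2, 13)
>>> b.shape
(2, 3, 13)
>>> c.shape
(13, 13)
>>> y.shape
(13, 2, 2)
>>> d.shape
(13, 13)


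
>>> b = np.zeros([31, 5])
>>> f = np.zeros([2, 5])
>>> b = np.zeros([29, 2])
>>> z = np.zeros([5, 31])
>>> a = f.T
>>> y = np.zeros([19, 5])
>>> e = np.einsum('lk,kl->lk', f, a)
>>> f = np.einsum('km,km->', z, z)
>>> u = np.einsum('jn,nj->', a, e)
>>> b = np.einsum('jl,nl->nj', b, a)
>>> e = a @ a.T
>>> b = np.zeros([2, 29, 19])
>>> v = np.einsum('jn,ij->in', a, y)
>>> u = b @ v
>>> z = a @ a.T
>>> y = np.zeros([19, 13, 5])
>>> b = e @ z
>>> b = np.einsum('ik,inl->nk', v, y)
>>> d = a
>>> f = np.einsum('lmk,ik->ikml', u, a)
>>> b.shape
(13, 2)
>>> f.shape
(5, 2, 29, 2)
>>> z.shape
(5, 5)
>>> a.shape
(5, 2)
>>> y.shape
(19, 13, 5)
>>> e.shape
(5, 5)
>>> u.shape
(2, 29, 2)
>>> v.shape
(19, 2)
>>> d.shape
(5, 2)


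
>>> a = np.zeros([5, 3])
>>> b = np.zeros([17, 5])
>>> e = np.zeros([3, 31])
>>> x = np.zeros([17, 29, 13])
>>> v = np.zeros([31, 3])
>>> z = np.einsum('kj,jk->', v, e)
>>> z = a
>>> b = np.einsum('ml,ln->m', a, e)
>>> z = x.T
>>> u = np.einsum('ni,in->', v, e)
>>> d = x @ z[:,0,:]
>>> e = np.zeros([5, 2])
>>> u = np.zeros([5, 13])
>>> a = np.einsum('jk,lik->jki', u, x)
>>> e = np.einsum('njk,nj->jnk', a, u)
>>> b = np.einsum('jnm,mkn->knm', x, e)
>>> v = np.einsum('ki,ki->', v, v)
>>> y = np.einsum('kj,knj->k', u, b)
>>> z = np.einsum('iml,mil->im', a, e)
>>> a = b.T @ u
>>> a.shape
(13, 29, 13)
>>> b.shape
(5, 29, 13)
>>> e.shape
(13, 5, 29)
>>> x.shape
(17, 29, 13)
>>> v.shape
()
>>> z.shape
(5, 13)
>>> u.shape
(5, 13)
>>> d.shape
(17, 29, 17)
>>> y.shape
(5,)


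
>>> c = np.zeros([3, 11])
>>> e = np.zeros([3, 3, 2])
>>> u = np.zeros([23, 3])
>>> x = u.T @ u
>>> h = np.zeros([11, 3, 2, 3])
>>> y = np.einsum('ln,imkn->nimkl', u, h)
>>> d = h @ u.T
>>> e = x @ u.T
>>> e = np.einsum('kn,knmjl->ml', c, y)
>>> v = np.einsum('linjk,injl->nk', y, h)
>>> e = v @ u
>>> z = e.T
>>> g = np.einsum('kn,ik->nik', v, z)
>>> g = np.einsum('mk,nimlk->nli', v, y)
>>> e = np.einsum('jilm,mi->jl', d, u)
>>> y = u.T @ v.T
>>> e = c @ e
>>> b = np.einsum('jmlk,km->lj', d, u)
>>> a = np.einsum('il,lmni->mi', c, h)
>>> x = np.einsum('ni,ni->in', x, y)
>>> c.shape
(3, 11)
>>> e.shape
(3, 2)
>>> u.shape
(23, 3)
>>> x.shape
(3, 3)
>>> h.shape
(11, 3, 2, 3)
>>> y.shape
(3, 3)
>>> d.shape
(11, 3, 2, 23)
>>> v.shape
(3, 23)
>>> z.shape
(3, 3)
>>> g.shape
(3, 2, 11)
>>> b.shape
(2, 11)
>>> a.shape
(3, 3)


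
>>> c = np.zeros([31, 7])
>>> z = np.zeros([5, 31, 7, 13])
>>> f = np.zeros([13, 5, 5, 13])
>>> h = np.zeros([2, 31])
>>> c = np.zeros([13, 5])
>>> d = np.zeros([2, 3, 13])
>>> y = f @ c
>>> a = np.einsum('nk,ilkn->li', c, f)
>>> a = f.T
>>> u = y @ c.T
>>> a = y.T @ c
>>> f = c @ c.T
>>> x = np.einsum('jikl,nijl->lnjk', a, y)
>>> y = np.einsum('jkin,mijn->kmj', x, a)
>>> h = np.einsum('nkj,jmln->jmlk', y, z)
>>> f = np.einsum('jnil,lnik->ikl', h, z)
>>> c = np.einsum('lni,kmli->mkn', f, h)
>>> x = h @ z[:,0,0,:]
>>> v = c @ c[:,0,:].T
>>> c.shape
(31, 5, 13)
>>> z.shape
(5, 31, 7, 13)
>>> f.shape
(7, 13, 5)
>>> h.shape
(5, 31, 7, 5)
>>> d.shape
(2, 3, 13)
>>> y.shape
(13, 5, 5)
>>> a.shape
(5, 5, 5, 5)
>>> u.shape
(13, 5, 5, 13)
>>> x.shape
(5, 31, 7, 13)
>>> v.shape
(31, 5, 31)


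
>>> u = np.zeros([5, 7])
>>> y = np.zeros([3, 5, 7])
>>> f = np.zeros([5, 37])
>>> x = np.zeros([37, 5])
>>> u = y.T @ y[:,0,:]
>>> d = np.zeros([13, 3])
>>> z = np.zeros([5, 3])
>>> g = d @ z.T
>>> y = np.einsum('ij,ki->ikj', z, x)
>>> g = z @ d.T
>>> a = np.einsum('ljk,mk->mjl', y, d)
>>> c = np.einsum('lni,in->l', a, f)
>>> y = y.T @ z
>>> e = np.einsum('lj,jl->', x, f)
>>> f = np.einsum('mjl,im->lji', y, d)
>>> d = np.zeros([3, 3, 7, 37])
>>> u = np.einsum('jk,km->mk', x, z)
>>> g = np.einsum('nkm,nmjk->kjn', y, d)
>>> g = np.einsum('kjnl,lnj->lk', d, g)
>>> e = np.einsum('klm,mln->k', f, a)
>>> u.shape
(3, 5)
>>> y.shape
(3, 37, 3)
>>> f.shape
(3, 37, 13)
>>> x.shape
(37, 5)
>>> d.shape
(3, 3, 7, 37)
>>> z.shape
(5, 3)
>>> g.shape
(37, 3)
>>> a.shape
(13, 37, 5)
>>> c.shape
(13,)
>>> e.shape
(3,)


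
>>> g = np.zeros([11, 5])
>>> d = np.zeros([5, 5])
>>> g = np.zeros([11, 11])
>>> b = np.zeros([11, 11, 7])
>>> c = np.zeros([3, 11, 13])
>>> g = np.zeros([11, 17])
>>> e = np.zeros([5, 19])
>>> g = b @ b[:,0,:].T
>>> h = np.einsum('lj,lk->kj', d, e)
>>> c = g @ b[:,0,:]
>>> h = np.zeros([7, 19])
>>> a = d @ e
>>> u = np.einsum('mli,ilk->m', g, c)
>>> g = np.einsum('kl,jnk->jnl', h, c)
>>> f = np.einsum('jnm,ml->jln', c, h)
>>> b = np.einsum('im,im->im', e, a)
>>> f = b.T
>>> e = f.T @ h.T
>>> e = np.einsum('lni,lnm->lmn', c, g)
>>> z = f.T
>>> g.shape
(11, 11, 19)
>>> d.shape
(5, 5)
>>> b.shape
(5, 19)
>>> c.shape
(11, 11, 7)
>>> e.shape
(11, 19, 11)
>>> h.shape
(7, 19)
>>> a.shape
(5, 19)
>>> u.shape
(11,)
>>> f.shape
(19, 5)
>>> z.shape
(5, 19)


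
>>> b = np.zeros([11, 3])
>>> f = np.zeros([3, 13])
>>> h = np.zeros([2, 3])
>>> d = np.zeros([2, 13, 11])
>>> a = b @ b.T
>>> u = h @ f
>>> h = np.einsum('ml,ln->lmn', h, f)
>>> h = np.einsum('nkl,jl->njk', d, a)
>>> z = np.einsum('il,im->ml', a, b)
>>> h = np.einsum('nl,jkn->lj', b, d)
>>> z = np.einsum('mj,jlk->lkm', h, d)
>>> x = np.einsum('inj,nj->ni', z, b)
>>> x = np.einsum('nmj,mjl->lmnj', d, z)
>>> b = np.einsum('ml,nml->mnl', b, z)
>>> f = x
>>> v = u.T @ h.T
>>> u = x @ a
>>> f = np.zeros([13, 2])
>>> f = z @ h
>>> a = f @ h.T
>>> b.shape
(11, 13, 3)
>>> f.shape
(13, 11, 2)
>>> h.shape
(3, 2)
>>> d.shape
(2, 13, 11)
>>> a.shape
(13, 11, 3)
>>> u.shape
(3, 13, 2, 11)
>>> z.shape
(13, 11, 3)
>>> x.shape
(3, 13, 2, 11)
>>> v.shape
(13, 3)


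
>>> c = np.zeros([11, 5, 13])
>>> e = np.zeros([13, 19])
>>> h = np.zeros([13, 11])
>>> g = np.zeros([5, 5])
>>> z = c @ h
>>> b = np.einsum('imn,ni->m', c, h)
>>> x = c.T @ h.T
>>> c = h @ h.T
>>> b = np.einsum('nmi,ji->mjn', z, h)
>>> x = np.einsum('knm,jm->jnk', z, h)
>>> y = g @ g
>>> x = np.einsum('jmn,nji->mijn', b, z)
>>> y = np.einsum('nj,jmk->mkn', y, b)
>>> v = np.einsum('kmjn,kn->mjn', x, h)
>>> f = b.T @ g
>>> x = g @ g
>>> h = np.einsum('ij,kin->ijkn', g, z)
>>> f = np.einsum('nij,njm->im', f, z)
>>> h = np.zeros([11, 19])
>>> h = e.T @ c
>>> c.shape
(13, 13)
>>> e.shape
(13, 19)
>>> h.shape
(19, 13)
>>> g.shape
(5, 5)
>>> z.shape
(11, 5, 11)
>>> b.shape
(5, 13, 11)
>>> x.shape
(5, 5)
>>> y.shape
(13, 11, 5)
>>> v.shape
(11, 5, 11)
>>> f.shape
(13, 11)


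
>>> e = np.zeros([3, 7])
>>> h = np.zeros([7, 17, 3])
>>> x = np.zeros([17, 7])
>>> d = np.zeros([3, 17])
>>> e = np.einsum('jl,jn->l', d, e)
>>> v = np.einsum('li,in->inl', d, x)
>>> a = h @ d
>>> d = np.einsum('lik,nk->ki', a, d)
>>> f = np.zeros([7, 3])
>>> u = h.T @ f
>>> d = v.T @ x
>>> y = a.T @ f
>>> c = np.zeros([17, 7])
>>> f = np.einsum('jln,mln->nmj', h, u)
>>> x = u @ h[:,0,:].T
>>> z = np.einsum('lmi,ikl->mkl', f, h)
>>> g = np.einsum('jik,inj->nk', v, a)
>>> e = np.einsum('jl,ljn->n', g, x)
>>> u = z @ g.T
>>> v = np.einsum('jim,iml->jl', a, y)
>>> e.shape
(7,)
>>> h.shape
(7, 17, 3)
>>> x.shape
(3, 17, 7)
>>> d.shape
(3, 7, 7)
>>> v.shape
(7, 3)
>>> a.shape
(7, 17, 17)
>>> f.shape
(3, 3, 7)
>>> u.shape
(3, 17, 17)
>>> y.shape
(17, 17, 3)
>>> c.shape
(17, 7)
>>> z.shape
(3, 17, 3)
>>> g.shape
(17, 3)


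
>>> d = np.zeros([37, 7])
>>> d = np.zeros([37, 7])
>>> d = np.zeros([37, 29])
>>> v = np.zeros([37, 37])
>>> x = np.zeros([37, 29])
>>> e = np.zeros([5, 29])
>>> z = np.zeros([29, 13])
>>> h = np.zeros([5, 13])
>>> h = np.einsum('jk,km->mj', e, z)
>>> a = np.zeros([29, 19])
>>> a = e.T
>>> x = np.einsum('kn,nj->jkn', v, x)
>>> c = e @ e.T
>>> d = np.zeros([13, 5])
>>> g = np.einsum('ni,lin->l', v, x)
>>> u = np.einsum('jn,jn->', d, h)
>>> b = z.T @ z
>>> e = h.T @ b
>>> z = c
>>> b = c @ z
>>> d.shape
(13, 5)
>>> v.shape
(37, 37)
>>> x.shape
(29, 37, 37)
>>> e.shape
(5, 13)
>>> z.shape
(5, 5)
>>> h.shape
(13, 5)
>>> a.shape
(29, 5)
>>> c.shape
(5, 5)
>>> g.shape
(29,)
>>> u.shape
()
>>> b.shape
(5, 5)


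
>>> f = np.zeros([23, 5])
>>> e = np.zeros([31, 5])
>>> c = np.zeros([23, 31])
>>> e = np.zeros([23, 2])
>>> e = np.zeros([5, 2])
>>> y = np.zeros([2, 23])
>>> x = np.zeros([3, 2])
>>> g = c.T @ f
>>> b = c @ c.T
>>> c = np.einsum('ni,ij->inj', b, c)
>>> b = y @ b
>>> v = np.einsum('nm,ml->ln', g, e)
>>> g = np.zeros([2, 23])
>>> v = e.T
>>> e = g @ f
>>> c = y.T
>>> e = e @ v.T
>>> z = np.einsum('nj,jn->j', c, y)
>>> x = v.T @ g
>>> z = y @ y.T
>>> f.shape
(23, 5)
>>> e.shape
(2, 2)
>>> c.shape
(23, 2)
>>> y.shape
(2, 23)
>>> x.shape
(5, 23)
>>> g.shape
(2, 23)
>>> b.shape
(2, 23)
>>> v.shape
(2, 5)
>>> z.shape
(2, 2)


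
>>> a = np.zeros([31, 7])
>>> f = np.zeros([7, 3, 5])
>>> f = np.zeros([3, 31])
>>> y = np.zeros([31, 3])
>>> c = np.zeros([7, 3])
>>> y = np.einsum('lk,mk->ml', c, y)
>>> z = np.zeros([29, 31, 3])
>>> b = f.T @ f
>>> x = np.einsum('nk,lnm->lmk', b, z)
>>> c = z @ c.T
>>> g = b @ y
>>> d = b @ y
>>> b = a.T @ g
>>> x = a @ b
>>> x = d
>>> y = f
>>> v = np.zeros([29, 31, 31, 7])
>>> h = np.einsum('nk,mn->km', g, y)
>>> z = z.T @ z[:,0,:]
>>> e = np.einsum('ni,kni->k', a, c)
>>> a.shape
(31, 7)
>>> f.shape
(3, 31)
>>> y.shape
(3, 31)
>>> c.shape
(29, 31, 7)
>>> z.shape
(3, 31, 3)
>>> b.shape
(7, 7)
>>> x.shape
(31, 7)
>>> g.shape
(31, 7)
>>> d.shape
(31, 7)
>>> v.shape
(29, 31, 31, 7)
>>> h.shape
(7, 3)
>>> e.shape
(29,)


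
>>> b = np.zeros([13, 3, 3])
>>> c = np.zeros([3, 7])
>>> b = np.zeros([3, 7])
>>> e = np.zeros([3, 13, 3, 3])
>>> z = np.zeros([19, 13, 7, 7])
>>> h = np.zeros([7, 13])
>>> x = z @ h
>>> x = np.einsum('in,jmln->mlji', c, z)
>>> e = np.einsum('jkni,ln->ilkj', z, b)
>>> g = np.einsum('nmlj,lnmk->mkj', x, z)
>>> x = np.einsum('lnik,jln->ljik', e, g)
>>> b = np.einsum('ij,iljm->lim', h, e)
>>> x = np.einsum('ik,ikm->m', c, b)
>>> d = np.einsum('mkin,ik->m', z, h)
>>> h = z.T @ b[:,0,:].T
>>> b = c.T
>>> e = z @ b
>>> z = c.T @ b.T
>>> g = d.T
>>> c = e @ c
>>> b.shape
(7, 3)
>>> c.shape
(19, 13, 7, 7)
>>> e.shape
(19, 13, 7, 3)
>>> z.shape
(7, 7)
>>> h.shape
(7, 7, 13, 3)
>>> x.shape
(19,)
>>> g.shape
(19,)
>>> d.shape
(19,)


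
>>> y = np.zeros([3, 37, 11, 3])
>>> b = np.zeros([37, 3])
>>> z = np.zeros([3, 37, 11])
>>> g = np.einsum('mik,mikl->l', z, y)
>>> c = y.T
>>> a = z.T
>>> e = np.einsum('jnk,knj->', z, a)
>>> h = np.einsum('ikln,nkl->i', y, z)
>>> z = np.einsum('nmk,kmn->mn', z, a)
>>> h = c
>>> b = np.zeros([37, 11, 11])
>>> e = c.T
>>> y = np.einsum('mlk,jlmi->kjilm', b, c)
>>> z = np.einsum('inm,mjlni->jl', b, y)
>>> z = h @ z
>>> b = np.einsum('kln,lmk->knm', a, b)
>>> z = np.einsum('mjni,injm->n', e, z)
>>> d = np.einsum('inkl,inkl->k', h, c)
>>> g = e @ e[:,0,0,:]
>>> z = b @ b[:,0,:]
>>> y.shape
(11, 3, 3, 11, 37)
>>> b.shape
(11, 3, 11)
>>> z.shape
(11, 3, 11)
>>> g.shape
(3, 37, 11, 3)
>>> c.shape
(3, 11, 37, 3)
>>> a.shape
(11, 37, 3)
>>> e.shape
(3, 37, 11, 3)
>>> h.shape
(3, 11, 37, 3)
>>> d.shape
(37,)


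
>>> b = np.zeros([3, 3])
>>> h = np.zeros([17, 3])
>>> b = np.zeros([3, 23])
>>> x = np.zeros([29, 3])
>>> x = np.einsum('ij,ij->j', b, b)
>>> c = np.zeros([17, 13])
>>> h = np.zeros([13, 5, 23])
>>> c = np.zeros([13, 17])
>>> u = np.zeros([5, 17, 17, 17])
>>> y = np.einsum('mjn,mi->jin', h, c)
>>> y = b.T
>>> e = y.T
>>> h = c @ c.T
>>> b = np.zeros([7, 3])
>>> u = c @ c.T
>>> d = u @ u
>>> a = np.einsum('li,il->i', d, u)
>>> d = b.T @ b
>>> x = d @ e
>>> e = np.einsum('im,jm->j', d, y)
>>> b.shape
(7, 3)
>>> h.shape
(13, 13)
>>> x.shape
(3, 23)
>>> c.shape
(13, 17)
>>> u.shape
(13, 13)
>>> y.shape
(23, 3)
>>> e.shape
(23,)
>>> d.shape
(3, 3)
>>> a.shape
(13,)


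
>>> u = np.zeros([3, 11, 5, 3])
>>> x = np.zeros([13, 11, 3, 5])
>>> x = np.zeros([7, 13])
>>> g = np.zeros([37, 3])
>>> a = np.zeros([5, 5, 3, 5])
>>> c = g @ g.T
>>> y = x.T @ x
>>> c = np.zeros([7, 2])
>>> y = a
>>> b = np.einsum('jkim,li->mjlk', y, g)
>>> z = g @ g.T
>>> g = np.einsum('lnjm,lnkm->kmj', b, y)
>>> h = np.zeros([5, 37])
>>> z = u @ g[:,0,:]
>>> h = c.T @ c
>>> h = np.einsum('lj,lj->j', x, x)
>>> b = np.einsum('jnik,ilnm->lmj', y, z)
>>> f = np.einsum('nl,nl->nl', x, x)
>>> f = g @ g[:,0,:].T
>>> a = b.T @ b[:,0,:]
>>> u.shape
(3, 11, 5, 3)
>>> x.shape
(7, 13)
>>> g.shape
(3, 5, 37)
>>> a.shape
(5, 37, 5)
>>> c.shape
(7, 2)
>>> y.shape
(5, 5, 3, 5)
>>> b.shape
(11, 37, 5)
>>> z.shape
(3, 11, 5, 37)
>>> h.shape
(13,)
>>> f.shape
(3, 5, 3)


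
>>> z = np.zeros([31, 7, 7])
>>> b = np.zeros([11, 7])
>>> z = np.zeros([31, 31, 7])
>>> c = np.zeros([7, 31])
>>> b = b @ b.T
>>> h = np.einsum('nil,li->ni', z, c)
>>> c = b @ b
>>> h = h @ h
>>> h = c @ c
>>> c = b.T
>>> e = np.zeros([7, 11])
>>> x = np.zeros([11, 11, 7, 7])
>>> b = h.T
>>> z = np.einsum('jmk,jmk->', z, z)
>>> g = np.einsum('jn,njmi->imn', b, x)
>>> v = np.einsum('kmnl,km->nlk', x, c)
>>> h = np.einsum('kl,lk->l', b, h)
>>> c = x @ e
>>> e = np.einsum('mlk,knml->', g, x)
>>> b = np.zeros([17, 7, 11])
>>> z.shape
()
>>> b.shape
(17, 7, 11)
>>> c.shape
(11, 11, 7, 11)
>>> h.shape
(11,)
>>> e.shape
()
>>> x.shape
(11, 11, 7, 7)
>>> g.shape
(7, 7, 11)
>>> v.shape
(7, 7, 11)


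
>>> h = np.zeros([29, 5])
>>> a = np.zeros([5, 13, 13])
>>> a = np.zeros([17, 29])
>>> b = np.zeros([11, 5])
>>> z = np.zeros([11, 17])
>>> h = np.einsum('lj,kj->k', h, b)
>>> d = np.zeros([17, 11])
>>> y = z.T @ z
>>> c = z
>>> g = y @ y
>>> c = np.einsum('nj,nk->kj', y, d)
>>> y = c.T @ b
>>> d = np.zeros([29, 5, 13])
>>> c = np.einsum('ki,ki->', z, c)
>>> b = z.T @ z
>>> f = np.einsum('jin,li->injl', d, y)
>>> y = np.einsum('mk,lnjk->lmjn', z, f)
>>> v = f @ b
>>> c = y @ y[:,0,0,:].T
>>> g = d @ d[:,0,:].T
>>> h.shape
(11,)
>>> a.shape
(17, 29)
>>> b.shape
(17, 17)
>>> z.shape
(11, 17)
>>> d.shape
(29, 5, 13)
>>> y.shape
(5, 11, 29, 13)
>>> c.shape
(5, 11, 29, 5)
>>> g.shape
(29, 5, 29)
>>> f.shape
(5, 13, 29, 17)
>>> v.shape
(5, 13, 29, 17)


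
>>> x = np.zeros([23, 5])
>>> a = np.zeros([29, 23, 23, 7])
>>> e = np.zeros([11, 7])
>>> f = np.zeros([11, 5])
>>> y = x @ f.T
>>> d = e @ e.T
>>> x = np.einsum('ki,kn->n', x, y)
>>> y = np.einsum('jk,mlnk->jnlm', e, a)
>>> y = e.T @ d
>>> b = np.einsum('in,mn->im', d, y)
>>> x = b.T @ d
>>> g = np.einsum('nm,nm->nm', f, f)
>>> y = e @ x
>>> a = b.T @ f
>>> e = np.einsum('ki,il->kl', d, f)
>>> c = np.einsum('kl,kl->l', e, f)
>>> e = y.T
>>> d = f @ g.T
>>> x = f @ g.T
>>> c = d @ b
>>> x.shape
(11, 11)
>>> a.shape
(7, 5)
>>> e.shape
(11, 11)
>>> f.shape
(11, 5)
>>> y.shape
(11, 11)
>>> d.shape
(11, 11)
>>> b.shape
(11, 7)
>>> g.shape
(11, 5)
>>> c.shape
(11, 7)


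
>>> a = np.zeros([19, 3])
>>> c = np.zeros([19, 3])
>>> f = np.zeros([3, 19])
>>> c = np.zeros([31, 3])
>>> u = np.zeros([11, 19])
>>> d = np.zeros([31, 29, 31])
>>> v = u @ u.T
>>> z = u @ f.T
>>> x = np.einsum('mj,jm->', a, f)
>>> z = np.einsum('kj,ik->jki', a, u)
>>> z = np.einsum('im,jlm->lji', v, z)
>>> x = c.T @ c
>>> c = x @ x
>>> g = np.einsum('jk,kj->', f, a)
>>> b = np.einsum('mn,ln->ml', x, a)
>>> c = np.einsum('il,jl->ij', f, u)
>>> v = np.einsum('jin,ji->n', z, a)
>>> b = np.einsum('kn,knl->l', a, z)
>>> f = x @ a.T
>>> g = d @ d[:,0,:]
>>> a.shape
(19, 3)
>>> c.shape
(3, 11)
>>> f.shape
(3, 19)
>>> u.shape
(11, 19)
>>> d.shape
(31, 29, 31)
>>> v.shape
(11,)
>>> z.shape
(19, 3, 11)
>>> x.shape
(3, 3)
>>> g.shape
(31, 29, 31)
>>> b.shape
(11,)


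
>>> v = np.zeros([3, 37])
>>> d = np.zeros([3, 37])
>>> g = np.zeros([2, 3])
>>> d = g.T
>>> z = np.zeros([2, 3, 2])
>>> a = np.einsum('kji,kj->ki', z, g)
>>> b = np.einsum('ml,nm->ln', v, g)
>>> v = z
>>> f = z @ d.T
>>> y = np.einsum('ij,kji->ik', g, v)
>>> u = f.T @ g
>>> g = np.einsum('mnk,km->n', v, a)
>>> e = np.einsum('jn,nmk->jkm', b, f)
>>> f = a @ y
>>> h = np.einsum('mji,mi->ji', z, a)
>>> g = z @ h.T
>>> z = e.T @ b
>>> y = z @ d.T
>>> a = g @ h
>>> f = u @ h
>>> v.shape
(2, 3, 2)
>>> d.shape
(3, 2)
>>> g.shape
(2, 3, 3)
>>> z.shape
(3, 3, 2)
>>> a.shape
(2, 3, 2)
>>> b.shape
(37, 2)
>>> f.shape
(3, 3, 2)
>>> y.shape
(3, 3, 3)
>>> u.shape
(3, 3, 3)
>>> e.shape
(37, 3, 3)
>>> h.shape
(3, 2)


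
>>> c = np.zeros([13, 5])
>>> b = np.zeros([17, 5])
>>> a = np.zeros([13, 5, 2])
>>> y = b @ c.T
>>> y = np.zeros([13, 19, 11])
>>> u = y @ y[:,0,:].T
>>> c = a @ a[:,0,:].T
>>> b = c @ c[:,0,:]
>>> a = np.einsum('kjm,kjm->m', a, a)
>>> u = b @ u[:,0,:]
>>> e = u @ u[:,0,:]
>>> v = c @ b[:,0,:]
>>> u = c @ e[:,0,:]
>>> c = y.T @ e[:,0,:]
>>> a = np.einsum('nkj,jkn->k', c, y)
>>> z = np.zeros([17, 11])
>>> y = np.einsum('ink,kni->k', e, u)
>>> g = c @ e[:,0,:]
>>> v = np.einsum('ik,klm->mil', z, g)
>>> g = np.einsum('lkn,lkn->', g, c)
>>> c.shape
(11, 19, 13)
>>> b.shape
(13, 5, 13)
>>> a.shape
(19,)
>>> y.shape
(13,)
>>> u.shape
(13, 5, 13)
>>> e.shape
(13, 5, 13)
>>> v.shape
(13, 17, 19)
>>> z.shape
(17, 11)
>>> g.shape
()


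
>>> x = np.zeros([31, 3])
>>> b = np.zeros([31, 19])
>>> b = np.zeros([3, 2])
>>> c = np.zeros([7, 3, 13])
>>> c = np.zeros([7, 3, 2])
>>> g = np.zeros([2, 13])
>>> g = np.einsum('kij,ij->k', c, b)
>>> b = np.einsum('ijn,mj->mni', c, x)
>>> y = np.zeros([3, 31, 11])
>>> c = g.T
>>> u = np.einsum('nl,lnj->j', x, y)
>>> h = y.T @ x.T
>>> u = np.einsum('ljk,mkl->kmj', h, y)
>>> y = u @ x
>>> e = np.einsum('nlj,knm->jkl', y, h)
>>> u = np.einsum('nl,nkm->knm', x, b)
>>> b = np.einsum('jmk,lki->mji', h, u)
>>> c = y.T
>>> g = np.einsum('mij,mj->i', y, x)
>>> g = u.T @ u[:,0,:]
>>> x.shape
(31, 3)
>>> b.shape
(31, 11, 7)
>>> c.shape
(3, 3, 31)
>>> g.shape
(7, 31, 7)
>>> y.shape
(31, 3, 3)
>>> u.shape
(2, 31, 7)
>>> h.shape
(11, 31, 31)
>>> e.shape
(3, 11, 3)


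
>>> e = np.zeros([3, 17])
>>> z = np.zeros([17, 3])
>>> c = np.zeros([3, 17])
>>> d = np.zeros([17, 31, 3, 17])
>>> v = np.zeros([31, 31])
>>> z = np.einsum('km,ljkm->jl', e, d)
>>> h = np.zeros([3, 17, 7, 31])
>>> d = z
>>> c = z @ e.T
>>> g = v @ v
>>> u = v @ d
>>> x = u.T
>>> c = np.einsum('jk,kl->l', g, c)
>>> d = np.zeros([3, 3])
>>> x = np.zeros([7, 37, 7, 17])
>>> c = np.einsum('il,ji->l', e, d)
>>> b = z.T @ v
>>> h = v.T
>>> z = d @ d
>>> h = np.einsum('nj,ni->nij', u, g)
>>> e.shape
(3, 17)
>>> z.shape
(3, 3)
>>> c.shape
(17,)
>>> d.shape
(3, 3)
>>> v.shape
(31, 31)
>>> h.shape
(31, 31, 17)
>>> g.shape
(31, 31)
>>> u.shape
(31, 17)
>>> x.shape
(7, 37, 7, 17)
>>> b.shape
(17, 31)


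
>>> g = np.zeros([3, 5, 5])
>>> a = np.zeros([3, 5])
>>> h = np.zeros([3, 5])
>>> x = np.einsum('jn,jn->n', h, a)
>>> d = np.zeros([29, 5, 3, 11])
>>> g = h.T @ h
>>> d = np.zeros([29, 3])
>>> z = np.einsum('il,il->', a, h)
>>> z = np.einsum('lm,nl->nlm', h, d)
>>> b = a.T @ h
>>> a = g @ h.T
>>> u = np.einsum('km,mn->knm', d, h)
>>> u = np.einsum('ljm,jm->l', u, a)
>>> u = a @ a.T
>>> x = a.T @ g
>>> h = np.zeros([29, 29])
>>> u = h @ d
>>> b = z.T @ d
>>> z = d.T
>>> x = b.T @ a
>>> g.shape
(5, 5)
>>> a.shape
(5, 3)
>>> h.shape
(29, 29)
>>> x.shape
(3, 3, 3)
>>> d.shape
(29, 3)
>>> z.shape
(3, 29)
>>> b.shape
(5, 3, 3)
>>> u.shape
(29, 3)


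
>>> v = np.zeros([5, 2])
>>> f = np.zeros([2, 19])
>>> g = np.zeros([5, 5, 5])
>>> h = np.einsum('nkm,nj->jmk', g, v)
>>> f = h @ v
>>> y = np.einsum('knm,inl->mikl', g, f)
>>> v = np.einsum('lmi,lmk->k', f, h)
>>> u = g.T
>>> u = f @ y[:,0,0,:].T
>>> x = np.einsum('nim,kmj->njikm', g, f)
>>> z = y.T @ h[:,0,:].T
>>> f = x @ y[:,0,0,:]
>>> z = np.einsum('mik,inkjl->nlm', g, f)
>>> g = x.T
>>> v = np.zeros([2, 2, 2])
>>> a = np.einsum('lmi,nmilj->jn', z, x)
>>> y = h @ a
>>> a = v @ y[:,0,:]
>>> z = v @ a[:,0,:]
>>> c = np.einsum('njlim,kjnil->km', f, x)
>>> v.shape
(2, 2, 2)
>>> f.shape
(5, 2, 5, 2, 2)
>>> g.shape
(5, 2, 5, 2, 5)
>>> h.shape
(2, 5, 5)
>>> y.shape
(2, 5, 5)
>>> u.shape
(2, 5, 5)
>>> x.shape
(5, 2, 5, 2, 5)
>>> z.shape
(2, 2, 5)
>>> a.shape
(2, 2, 5)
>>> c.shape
(5, 2)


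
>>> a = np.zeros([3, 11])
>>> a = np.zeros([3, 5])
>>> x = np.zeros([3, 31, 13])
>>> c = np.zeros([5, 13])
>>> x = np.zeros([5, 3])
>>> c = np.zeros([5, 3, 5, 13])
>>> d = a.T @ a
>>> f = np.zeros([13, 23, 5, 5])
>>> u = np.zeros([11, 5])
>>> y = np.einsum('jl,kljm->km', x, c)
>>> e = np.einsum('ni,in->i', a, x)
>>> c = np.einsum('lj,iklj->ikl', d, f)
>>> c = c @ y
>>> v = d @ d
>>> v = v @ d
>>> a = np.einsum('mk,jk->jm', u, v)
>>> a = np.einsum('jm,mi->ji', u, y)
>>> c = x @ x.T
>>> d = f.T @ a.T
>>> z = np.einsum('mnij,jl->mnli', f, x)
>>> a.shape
(11, 13)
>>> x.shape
(5, 3)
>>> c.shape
(5, 5)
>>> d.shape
(5, 5, 23, 11)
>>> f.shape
(13, 23, 5, 5)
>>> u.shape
(11, 5)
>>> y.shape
(5, 13)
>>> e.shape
(5,)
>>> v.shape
(5, 5)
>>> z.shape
(13, 23, 3, 5)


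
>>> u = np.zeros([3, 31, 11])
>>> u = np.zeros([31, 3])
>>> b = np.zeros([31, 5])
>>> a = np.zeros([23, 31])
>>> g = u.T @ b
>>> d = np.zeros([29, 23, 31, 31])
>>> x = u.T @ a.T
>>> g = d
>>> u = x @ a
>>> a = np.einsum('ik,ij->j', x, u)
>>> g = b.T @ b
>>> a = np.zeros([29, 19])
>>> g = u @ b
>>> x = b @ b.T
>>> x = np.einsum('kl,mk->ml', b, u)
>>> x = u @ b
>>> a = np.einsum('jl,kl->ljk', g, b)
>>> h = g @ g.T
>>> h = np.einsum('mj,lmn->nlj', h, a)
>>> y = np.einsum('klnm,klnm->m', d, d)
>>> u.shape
(3, 31)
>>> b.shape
(31, 5)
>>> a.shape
(5, 3, 31)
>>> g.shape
(3, 5)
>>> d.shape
(29, 23, 31, 31)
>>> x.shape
(3, 5)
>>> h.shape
(31, 5, 3)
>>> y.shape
(31,)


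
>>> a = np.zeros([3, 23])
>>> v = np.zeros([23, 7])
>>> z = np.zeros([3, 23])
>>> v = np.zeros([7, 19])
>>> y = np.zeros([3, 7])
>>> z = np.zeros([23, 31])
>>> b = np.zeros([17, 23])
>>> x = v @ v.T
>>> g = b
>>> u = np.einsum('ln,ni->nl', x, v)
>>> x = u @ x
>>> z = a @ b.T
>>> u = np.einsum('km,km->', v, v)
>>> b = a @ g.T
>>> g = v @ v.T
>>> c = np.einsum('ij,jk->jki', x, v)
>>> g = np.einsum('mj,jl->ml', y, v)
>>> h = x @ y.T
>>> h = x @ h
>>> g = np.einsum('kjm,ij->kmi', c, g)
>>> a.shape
(3, 23)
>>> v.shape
(7, 19)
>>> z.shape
(3, 17)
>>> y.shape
(3, 7)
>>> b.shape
(3, 17)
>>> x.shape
(7, 7)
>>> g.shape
(7, 7, 3)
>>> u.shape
()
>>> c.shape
(7, 19, 7)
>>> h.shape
(7, 3)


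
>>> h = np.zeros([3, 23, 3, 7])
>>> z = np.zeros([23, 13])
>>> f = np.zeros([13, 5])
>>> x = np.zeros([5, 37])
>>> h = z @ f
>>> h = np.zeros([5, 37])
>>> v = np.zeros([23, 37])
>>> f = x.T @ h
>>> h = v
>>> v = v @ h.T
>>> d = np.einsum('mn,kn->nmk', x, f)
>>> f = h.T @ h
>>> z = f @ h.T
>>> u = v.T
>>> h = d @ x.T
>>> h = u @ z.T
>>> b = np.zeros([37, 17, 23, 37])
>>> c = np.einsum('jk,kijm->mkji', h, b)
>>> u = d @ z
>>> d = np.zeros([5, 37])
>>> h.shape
(23, 37)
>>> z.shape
(37, 23)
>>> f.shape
(37, 37)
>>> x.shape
(5, 37)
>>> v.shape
(23, 23)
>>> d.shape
(5, 37)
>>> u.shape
(37, 5, 23)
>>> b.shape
(37, 17, 23, 37)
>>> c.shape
(37, 37, 23, 17)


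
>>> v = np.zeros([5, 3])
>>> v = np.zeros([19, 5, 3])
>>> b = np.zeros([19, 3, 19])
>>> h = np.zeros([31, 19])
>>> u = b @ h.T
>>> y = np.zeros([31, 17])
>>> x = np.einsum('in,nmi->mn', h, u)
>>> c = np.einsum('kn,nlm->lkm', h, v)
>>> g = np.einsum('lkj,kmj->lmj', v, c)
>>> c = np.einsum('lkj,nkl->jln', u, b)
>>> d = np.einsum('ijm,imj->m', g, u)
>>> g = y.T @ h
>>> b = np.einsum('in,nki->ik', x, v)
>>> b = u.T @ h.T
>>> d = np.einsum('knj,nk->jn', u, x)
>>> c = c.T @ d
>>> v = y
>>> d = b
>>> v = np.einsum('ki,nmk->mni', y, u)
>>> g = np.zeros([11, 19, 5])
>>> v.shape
(3, 19, 17)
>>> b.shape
(31, 3, 31)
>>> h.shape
(31, 19)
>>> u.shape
(19, 3, 31)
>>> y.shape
(31, 17)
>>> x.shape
(3, 19)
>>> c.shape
(19, 19, 3)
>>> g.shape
(11, 19, 5)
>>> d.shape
(31, 3, 31)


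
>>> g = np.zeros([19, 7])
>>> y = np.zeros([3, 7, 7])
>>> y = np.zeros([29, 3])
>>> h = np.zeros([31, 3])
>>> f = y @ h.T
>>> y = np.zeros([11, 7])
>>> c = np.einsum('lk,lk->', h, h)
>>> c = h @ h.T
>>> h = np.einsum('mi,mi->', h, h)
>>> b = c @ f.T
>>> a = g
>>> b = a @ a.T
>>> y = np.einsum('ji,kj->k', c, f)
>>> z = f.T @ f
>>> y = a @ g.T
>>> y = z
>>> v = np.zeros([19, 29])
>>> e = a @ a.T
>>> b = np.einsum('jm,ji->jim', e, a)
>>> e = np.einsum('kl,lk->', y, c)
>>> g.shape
(19, 7)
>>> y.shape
(31, 31)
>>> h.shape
()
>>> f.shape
(29, 31)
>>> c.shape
(31, 31)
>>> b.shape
(19, 7, 19)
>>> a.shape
(19, 7)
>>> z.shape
(31, 31)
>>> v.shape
(19, 29)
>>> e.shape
()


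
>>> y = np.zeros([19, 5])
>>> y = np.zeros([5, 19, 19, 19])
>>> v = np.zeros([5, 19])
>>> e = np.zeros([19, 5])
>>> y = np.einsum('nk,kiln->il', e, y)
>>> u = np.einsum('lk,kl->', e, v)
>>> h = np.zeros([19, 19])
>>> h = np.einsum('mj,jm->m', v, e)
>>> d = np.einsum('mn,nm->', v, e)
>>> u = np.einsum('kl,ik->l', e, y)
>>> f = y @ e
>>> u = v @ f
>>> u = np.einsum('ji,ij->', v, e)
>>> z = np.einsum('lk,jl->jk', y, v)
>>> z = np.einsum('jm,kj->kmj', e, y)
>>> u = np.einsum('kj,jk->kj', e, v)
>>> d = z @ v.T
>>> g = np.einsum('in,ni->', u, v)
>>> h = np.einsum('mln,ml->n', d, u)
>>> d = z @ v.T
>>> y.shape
(19, 19)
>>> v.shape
(5, 19)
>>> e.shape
(19, 5)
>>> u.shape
(19, 5)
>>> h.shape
(5,)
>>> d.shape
(19, 5, 5)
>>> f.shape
(19, 5)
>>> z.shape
(19, 5, 19)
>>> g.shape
()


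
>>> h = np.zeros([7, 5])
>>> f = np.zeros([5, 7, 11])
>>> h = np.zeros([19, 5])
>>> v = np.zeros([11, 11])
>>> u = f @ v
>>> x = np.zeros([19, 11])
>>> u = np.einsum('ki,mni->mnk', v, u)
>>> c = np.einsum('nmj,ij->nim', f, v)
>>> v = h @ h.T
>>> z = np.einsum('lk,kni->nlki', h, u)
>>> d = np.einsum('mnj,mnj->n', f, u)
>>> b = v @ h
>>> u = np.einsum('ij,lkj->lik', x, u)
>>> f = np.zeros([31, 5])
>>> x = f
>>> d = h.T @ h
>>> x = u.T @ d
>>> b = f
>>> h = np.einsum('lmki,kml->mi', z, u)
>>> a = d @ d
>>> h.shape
(19, 11)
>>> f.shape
(31, 5)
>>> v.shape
(19, 19)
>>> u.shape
(5, 19, 7)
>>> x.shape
(7, 19, 5)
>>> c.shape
(5, 11, 7)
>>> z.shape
(7, 19, 5, 11)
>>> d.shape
(5, 5)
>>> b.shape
(31, 5)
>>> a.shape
(5, 5)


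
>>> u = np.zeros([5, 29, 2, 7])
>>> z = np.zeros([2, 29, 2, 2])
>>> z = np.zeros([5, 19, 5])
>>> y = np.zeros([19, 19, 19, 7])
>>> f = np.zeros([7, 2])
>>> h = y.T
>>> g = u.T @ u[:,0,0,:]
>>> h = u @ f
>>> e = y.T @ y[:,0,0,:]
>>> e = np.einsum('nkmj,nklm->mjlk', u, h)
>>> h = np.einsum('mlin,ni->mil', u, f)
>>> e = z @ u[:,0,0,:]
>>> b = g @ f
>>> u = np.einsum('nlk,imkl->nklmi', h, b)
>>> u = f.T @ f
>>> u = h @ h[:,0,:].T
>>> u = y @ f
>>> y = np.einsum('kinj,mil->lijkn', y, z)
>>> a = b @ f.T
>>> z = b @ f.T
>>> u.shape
(19, 19, 19, 2)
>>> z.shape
(7, 2, 29, 7)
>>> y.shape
(5, 19, 7, 19, 19)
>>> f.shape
(7, 2)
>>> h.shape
(5, 2, 29)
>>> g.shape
(7, 2, 29, 7)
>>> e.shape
(5, 19, 7)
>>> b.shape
(7, 2, 29, 2)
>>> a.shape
(7, 2, 29, 7)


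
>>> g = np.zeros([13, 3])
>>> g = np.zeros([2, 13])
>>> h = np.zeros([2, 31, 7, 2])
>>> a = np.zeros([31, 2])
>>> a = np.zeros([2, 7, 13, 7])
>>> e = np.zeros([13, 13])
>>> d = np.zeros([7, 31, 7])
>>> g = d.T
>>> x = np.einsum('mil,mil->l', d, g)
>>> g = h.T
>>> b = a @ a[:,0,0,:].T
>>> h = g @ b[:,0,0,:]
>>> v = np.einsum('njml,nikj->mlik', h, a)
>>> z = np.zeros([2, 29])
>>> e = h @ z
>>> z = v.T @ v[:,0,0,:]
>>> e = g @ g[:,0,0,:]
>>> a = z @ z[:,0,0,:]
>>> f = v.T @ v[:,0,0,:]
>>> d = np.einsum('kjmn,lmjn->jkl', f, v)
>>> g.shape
(2, 7, 31, 2)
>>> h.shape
(2, 7, 31, 2)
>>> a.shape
(13, 7, 2, 13)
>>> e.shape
(2, 7, 31, 2)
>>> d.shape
(7, 13, 31)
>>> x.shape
(7,)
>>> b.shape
(2, 7, 13, 2)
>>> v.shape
(31, 2, 7, 13)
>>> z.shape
(13, 7, 2, 13)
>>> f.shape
(13, 7, 2, 13)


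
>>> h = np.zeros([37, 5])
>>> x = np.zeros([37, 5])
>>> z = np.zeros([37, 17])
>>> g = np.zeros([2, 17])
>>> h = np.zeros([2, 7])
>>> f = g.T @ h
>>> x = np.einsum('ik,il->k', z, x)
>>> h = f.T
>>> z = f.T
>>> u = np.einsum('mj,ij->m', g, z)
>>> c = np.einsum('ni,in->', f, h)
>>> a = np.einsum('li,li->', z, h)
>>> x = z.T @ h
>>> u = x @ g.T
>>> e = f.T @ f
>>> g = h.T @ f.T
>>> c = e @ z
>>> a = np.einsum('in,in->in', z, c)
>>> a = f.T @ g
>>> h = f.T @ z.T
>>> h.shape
(7, 7)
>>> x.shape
(17, 17)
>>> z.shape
(7, 17)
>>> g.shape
(17, 17)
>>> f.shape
(17, 7)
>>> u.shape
(17, 2)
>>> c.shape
(7, 17)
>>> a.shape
(7, 17)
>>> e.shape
(7, 7)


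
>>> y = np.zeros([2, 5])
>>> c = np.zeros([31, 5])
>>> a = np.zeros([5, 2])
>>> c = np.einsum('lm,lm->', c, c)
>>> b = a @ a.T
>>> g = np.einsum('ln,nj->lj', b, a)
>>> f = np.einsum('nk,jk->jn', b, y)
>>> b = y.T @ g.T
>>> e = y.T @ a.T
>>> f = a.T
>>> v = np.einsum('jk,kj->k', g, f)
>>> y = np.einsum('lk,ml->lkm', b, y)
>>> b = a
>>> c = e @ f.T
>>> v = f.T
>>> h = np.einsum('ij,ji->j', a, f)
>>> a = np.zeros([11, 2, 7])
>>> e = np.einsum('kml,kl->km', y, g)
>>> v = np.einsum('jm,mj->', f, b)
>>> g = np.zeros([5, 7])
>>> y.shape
(5, 5, 2)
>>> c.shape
(5, 2)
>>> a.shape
(11, 2, 7)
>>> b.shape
(5, 2)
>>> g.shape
(5, 7)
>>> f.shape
(2, 5)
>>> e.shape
(5, 5)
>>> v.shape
()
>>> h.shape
(2,)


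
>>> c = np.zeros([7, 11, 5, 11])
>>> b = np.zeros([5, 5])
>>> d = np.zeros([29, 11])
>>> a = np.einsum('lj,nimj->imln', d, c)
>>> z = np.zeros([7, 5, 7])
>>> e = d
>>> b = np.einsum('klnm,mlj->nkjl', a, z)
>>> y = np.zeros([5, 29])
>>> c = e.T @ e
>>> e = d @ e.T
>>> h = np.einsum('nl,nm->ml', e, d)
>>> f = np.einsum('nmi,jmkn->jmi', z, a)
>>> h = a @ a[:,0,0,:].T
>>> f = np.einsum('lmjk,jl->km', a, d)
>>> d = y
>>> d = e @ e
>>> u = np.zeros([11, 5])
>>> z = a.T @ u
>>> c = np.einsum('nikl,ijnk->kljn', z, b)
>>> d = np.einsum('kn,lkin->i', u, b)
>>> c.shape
(5, 5, 11, 7)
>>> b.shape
(29, 11, 7, 5)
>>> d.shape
(7,)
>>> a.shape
(11, 5, 29, 7)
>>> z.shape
(7, 29, 5, 5)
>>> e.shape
(29, 29)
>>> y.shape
(5, 29)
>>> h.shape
(11, 5, 29, 11)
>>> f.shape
(7, 5)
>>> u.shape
(11, 5)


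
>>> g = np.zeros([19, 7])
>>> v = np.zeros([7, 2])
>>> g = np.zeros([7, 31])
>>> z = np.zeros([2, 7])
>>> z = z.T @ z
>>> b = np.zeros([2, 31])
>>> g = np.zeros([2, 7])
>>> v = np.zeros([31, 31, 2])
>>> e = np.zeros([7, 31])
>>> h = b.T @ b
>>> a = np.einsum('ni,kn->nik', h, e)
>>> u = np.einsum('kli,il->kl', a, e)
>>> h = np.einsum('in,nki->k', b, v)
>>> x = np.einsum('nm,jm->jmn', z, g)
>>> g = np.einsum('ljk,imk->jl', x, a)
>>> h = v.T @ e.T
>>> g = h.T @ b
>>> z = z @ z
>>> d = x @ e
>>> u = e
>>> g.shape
(7, 31, 31)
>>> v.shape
(31, 31, 2)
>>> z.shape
(7, 7)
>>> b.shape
(2, 31)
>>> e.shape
(7, 31)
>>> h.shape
(2, 31, 7)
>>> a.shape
(31, 31, 7)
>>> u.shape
(7, 31)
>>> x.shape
(2, 7, 7)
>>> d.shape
(2, 7, 31)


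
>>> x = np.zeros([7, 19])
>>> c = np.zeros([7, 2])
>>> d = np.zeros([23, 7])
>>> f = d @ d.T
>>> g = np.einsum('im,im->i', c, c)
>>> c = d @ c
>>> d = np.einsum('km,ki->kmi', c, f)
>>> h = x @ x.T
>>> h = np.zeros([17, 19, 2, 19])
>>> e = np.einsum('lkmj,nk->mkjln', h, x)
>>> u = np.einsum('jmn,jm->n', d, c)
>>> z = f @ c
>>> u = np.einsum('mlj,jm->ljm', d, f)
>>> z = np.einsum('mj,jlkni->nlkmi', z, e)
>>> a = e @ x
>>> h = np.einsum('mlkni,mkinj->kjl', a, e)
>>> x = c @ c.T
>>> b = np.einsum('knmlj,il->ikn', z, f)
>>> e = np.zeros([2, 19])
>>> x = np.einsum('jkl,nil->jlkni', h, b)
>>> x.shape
(19, 19, 7, 23, 17)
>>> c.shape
(23, 2)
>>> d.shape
(23, 2, 23)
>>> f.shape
(23, 23)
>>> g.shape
(7,)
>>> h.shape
(19, 7, 19)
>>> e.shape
(2, 19)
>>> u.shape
(2, 23, 23)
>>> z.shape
(17, 19, 19, 23, 7)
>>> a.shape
(2, 19, 19, 17, 19)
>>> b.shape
(23, 17, 19)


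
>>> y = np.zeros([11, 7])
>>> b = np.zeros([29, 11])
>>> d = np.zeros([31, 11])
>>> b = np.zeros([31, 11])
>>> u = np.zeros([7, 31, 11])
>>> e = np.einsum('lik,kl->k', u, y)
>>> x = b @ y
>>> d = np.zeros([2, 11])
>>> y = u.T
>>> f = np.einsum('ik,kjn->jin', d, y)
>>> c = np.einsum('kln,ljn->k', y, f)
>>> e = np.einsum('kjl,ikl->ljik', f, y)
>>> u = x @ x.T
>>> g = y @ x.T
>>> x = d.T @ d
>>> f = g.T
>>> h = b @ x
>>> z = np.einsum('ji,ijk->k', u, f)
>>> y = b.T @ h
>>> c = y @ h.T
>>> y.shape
(11, 11)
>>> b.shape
(31, 11)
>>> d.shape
(2, 11)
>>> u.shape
(31, 31)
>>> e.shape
(7, 2, 11, 31)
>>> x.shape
(11, 11)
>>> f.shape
(31, 31, 11)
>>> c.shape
(11, 31)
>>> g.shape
(11, 31, 31)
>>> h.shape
(31, 11)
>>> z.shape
(11,)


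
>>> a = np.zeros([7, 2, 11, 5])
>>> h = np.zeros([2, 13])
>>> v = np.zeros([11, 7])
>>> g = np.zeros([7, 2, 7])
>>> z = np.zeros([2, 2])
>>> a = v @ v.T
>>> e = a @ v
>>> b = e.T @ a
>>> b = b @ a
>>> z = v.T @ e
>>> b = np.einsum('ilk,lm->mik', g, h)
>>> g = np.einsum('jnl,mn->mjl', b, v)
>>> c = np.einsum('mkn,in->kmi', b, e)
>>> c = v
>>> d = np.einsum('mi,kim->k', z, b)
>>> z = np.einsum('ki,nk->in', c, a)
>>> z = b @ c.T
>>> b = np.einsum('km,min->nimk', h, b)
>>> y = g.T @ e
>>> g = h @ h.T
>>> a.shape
(11, 11)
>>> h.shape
(2, 13)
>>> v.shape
(11, 7)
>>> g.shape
(2, 2)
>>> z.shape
(13, 7, 11)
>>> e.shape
(11, 7)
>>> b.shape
(7, 7, 13, 2)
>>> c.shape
(11, 7)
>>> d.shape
(13,)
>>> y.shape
(7, 13, 7)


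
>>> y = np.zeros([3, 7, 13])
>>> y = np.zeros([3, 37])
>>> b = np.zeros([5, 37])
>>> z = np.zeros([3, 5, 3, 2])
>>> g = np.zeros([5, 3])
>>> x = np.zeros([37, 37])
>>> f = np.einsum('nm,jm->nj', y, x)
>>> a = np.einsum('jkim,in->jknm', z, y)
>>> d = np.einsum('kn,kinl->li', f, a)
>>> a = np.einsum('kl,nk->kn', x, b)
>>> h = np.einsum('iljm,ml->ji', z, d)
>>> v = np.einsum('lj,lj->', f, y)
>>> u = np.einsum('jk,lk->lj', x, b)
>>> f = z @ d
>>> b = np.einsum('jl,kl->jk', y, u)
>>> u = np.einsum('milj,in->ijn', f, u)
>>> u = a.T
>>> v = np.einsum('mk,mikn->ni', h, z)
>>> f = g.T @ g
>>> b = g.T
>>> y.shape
(3, 37)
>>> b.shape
(3, 5)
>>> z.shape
(3, 5, 3, 2)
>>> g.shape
(5, 3)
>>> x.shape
(37, 37)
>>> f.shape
(3, 3)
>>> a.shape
(37, 5)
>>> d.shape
(2, 5)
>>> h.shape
(3, 3)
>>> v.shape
(2, 5)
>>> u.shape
(5, 37)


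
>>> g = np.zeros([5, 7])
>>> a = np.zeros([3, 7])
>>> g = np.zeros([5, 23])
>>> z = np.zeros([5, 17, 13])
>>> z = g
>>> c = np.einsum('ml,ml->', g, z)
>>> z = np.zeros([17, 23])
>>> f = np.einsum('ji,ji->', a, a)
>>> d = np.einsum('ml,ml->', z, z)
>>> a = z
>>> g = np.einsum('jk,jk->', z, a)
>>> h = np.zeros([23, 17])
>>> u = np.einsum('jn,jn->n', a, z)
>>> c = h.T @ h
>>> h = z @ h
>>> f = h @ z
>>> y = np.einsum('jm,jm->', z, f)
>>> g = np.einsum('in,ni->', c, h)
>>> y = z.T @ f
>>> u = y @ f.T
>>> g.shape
()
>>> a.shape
(17, 23)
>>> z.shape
(17, 23)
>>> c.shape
(17, 17)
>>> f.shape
(17, 23)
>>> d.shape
()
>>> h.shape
(17, 17)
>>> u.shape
(23, 17)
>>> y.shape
(23, 23)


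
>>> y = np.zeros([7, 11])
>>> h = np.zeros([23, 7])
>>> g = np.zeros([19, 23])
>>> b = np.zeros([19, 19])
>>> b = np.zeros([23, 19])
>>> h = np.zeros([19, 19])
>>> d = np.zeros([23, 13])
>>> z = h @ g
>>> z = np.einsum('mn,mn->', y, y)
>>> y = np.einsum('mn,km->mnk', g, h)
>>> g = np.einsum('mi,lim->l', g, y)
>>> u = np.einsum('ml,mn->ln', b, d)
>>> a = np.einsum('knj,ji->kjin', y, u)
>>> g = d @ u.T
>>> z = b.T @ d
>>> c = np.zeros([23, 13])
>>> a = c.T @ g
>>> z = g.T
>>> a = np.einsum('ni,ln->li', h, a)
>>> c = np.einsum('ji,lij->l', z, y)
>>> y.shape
(19, 23, 19)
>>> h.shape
(19, 19)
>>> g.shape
(23, 19)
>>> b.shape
(23, 19)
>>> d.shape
(23, 13)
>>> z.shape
(19, 23)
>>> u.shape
(19, 13)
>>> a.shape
(13, 19)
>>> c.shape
(19,)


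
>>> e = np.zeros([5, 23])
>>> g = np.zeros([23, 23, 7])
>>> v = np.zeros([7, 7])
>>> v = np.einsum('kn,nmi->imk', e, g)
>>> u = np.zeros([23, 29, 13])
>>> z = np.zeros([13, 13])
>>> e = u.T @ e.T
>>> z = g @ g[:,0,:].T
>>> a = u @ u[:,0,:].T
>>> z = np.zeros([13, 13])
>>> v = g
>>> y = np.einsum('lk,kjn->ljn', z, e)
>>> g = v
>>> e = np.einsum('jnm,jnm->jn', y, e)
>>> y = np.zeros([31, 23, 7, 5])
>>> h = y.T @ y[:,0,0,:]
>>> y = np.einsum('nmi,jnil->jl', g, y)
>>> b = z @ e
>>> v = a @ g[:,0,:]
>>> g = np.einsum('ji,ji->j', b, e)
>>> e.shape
(13, 29)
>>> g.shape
(13,)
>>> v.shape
(23, 29, 7)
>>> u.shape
(23, 29, 13)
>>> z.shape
(13, 13)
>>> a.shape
(23, 29, 23)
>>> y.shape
(31, 5)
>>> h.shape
(5, 7, 23, 5)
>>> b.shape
(13, 29)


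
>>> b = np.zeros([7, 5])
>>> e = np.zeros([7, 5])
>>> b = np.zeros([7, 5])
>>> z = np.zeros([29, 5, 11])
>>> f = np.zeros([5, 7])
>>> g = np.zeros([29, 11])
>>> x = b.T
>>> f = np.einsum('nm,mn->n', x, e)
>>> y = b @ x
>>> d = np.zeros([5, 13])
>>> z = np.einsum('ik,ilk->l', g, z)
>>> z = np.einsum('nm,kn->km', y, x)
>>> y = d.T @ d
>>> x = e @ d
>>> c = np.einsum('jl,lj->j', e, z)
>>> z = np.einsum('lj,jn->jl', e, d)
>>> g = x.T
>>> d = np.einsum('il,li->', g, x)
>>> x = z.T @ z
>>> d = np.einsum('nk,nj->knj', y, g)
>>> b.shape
(7, 5)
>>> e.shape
(7, 5)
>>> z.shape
(5, 7)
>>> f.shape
(5,)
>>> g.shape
(13, 7)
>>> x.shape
(7, 7)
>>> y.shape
(13, 13)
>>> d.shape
(13, 13, 7)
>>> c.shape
(7,)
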